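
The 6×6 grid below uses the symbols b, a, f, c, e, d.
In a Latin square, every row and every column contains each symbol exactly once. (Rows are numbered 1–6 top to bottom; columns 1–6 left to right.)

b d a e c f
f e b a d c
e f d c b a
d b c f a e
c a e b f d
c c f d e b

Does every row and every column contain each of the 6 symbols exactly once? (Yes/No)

No

Row 6 contains c twice (at columns 1 and 2), so it is not a permutation.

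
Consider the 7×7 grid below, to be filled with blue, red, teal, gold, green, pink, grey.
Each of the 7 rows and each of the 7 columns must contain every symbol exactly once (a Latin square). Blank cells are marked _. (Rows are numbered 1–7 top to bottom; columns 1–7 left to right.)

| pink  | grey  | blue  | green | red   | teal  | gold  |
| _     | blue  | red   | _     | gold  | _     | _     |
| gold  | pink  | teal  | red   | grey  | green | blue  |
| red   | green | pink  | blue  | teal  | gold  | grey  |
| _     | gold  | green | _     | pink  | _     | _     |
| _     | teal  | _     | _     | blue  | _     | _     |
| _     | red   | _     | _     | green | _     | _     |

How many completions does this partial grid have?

9

Row 2, column 1: eliminating its row and column leaves {teal, green, grey}.
Row 2, column 4: eliminating its row and column leaves {teal, pink, grey}.
Row 2, column 6: eliminating its row and column leaves {pink, grey}.
Row 2, column 7: eliminating its row and column leaves {teal, green, pink}.
Row 5, column 1: eliminating its row and column leaves {blue, teal, grey}.
Row 5, column 4: eliminating its row and column leaves {teal, grey}.
Row 5, column 6: eliminating its row and column leaves {blue, red, grey}.
Row 5, column 7: eliminating its row and column leaves {red, teal}.
Row 6, column 1: eliminating its row and column leaves {green, grey}.
Row 6, column 3: eliminating its row and column leaves {gold, grey}.
Row 6, column 4: eliminating its row and column leaves {gold, pink, grey}.
Row 6, column 6: eliminating its row and column leaves {red, pink, grey}.
Row 6, column 7: eliminating its row and column leaves {red, green, pink}.
Row 7, column 1: eliminating its row and column leaves {blue, teal, grey}.
Row 7, column 3: eliminating its row and column leaves {gold, grey}.
Row 7, column 4: eliminating its row and column leaves {teal, gold, pink, grey}.
Row 7, column 6: eliminating its row and column leaves {blue, pink, grey}.
Row 7, column 7: eliminating its row and column leaves {teal, pink}.
Enumerating the assignments across these blanks that avoid any row or column repeat gives 9 completions.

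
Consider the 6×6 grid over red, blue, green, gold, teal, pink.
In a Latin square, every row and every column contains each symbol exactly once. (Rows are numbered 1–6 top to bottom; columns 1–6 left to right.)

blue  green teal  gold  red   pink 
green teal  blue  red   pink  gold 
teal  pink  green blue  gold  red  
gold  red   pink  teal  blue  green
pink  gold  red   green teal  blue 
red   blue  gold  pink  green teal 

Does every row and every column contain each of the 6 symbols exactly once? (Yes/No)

Each row is a permutation of the 6 symbols, and so is each column.

Yes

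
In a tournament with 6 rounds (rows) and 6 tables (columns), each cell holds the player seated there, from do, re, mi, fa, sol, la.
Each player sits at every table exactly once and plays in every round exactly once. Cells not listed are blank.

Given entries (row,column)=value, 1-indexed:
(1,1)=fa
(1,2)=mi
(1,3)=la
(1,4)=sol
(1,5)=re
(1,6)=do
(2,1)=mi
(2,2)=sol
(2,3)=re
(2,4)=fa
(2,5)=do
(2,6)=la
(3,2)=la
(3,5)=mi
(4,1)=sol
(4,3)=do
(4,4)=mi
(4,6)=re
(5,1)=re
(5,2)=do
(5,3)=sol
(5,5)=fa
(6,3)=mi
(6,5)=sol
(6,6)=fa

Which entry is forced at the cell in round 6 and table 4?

Round 3, table 1: round 3 has {mi, la} and table 1 has {re, mi, fa, sol}, leaving only do.
Round 3, table 3: round 3 has {do, mi, la} and table 3 has {do, re, mi, sol, la}, leaving only fa.
Round 3, table 4: round 3 has {do, mi, fa, la} and table 4 has {mi, fa, sol}, leaving only re.
Round 3, table 6: round 3 has {do, re, mi, fa, la} and table 6 has {do, re, fa, la}, leaving only sol.
Round 4, table 2: round 4 has {do, re, mi, sol} and table 2 has {do, mi, sol, la}, leaving only fa.
Round 4, table 5: round 4 has {do, re, mi, fa, sol} and table 5 has {do, re, mi, fa, sol}, leaving only la.
Round 5, table 4: round 5 has {do, re, fa, sol} and table 4 has {re, mi, fa, sol}, leaving only la.
Round 6 already has {mi, fa, sol} and table 4 already has {re, mi, fa, sol, la}, so round 6, table 4 must be do.

do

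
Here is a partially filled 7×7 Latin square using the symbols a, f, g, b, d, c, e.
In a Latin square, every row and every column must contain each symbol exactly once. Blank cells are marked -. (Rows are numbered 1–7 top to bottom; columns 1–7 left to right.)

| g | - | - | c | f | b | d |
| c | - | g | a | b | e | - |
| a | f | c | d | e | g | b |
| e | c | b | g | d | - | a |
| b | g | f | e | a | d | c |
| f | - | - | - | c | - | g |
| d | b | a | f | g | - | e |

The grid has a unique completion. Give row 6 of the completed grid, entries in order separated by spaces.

f e d b c a g

Row 6, column 4: row 6 has {f, g, c} and column 4 has {a, f, g, d, c, e}, leaving only b.
Row 6, column 6: row 6 has {f, g, b, c} and column 6 has {g, b, d, e}, leaving only a.
Row 1, column 3: row 1 has {f, g, b, d, c} and column 3 has {a, f, g, b, c}, leaving only e.
Row 6, column 3: row 6 has {a, f, g, b, c} and column 3 has {a, f, g, b, c, e}, leaving only d.
Row 6, column 2: row 6 has {a, f, g, b, d, c} and column 2 has {f, g, b, c}, leaving only e.
So row 6 reads: f e d b c a g.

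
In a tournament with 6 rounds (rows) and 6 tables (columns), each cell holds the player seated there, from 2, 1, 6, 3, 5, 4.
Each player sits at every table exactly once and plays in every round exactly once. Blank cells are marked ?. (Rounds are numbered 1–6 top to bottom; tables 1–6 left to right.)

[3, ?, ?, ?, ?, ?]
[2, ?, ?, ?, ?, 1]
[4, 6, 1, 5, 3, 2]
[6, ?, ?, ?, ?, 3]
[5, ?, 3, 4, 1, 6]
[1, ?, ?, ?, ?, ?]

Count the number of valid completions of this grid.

40

Round 1, table 2: eliminating its round and table leaves {2, 1, 5, 4}.
Round 1, table 3: eliminating its round and table leaves {2, 6, 5, 4}.
Round 1, table 4: eliminating its round and table leaves {2, 1, 6}.
Round 1, table 5: eliminating its round and table leaves {2, 6, 5, 4}.
Round 1, table 6: eliminating its round and table leaves {5, 4}.
Round 2, table 2: eliminating its round and table leaves {3, 5, 4}.
Round 2, table 3: eliminating its round and table leaves {6, 5, 4}.
Round 2, table 4: eliminating its round and table leaves {6, 3}.
Round 2, table 5: eliminating its round and table leaves {6, 5, 4}.
Round 4, table 2: eliminating its round and table leaves {2, 1, 5, 4}.
Round 4, table 3: eliminating its round and table leaves {2, 5, 4}.
Round 4, table 4: eliminating its round and table leaves {2, 1}.
Round 4, table 5: eliminating its round and table leaves {2, 5, 4}.
Round 5, table 2: eliminating its round and table leaves {2}.
Round 6, table 2: eliminating its round and table leaves {2, 3, 5, 4}.
Round 6, table 3: eliminating its round and table leaves {2, 6, 5, 4}.
Round 6, table 4: eliminating its round and table leaves {2, 6, 3}.
Round 6, table 5: eliminating its round and table leaves {2, 6, 5, 4}.
Round 6, table 6: eliminating its round and table leaves {5, 4}.
Enumerating the assignments across these blanks that avoid any round or table repeat gives 40 completions.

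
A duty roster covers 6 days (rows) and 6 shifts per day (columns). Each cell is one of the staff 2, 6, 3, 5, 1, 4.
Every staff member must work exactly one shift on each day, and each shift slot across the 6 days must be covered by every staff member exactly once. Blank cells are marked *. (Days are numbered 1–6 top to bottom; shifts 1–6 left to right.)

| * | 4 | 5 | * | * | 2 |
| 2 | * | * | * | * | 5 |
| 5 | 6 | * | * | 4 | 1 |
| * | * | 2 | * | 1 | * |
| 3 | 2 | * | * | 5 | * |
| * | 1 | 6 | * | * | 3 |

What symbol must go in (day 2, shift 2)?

Day 2 already has {2, 5} and shift 2 already has {2, 6, 1, 4}, so day 2, shift 2 must be 3.

3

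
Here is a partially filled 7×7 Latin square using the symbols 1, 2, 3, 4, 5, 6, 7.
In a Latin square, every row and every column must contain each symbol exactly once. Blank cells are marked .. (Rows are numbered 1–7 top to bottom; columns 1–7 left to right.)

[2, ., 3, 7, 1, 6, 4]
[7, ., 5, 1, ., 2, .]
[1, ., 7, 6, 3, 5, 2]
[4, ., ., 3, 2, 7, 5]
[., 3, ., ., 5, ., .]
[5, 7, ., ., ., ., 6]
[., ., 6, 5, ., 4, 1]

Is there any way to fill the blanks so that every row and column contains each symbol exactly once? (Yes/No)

Row 1, column 2: row 1 has {1, 2, 3, 4, 6, 7} and column 2 has {3, 7}, so it must be 5.
Row 2, column 7: row 2 has {1, 2, 5, 7} and column 7 has {1, 2, 4, 5, 6}, so it must be 3.
Row 3, column 2: row 3 has {1, 2, 3, 5, 6, 7} and column 2 has {3, 5, 7}, so it must be 4.
Row 2, column 2: row 2 has {1, 2, 3, 5, 7} and column 2 has {3, 4, 5, 7}, so it must be 6.
Row 2, column 5: row 2 has {1, 2, 3, 5, 6, 7} and column 5 has {1, 2, 3, 5}, so it must be 4.
Now row 6, column 5: row 6 together with column 5 already contain {1, 2, 3, 4, 5, 6, 7} — every symbol — so nothing can go there. The grid has no valid completion.

No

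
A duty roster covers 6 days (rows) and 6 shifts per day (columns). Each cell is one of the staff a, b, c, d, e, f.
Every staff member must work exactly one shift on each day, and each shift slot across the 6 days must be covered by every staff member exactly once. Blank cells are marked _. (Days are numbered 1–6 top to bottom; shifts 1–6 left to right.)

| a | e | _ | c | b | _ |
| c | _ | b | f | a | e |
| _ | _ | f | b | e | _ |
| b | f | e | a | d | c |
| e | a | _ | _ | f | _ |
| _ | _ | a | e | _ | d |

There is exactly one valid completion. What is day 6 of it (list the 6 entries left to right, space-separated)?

f b a e c d

Day 6, shift 1: day 6 has {a, d, e} and shift 1 has {a, b, c, e}, leaving only f.
Day 6, shift 5: day 6 has {a, d, e, f} and shift 5 has {a, b, d, e, f}, leaving only c.
Day 6, shift 2: day 6 has {a, c, d, e, f} and shift 2 has {a, e, f}, leaving only b.
So day 6 reads: f b a e c d.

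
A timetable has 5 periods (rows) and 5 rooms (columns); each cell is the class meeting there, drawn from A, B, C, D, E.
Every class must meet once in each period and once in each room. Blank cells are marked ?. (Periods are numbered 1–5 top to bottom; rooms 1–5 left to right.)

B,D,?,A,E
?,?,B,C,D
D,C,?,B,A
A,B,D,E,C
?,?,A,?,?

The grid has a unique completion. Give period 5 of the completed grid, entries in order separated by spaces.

Period 5, room 2: period 5 has {A} and room 2 has {B, C, D}, leaving only E.
Period 5, room 1: period 5 has {A, E} and room 1 has {A, B, D}, leaving only C.
Period 5, room 4: period 5 has {A, C, E} and room 4 has {A, B, C, E}, leaving only D.
Period 5, room 5: period 5 has {A, C, D, E} and room 5 has {A, C, D, E}, leaving only B.
So period 5 reads: C E A D B.

C E A D B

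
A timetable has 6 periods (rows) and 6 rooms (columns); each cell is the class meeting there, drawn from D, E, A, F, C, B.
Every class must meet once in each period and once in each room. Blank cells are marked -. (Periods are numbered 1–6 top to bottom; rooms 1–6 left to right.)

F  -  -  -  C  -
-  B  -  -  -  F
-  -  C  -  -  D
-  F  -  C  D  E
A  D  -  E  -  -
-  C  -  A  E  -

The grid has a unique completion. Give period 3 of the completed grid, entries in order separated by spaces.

E A C F B D

Period 2, room 4: period 2 has {F, B} and room 4 has {E, A, C}, leaving only D.
Period 1, room 4: period 1 has {F, C} and room 4 has {D, E, A, C}, leaving only B.
Period 3, room 4: period 3 has {D, C} and room 4 has {D, E, A, C, B}, leaving only F.
Period 1, room 6: period 1 has {F, C, B} and room 6 has {D, E, F}, leaving only A.
Period 1, room 2: period 1 has {A, F, C, B} and room 2 has {D, F, C, B}, leaving only E.
Period 3, room 2: period 3 has {D, F, C} and room 2 has {D, E, F, C, B}, leaving only A.
Period 3, room 5: period 3 has {D, A, F, C} and room 5 has {D, E, C}, leaving only B.
Period 3, room 1: period 3 has {D, A, F, C, B} and room 1 has {A, F}, leaving only E.
So period 3 reads: E A C F B D.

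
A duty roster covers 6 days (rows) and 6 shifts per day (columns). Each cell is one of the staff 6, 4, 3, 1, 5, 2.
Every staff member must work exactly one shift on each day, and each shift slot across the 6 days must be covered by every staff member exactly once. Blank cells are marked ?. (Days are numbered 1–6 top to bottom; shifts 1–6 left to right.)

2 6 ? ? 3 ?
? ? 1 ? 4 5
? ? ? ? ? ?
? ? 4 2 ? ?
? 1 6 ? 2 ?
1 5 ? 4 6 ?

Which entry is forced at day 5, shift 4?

5

Day 1, shift 3: day 1 has {6, 3, 2} and shift 3 has {6, 4, 1}, leaving only 5.
Day 1, shift 4: day 1 has {6, 3, 5, 2} and shift 4 has {4, 2}, leaving only 1.
Day 1, shift 6: day 1 has {6, 3, 1, 5, 2} and shift 6 has {5}, leaving only 4.
Day 4, shift 2: day 4 has {4, 2} and shift 2 has {6, 1, 5}, leaving only 3.
Day 2, shift 2: day 2 has {4, 1, 5} and shift 2 has {6, 3, 1, 5}, leaving only 2.
Day 3, shift 2: day 3 has {} and shift 2 has {6, 3, 1, 5, 2}, leaving only 4.
Day 5, shift 6: day 5 has {6, 1, 2} and shift 6 has {4, 5}, leaving only 3.
Day 5 already has {6, 3, 1, 2} and shift 4 already has {4, 1, 2}, so day 5, shift 4 must be 5.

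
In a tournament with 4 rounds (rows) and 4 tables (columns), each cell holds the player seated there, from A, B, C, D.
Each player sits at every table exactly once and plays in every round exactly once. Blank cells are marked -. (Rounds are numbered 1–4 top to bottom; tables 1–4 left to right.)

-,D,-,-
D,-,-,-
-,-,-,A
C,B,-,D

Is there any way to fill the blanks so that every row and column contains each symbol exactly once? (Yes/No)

No round or table among the givens repeats a symbol, and propagating forced cells runs into no contradiction.
One valid completion exists (for instance, A D B C / D A C B / B C D A / C B A D).

Yes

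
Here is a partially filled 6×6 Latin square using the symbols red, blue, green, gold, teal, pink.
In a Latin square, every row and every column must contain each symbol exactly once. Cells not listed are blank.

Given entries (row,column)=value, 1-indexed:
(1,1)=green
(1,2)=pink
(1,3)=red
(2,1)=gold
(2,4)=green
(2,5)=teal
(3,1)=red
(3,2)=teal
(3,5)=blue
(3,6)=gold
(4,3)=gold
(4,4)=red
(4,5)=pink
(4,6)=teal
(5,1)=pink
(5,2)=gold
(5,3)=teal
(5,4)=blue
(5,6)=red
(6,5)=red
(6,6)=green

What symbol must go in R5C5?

Row 5 already has {red, blue, gold, teal, pink} and column 5 already has {red, blue, teal, pink}, so row 5, column 5 must be green.

green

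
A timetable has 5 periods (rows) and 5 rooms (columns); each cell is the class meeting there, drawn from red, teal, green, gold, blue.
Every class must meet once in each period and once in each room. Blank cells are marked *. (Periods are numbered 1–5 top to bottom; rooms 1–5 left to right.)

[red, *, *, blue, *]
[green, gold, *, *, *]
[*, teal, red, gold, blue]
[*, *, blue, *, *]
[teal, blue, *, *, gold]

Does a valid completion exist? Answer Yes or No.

No

Period 3, room 1: period 3 together with room 1 already contain {red, teal, green, gold, blue} — every symbol — so nothing can go there. The grid has no valid completion.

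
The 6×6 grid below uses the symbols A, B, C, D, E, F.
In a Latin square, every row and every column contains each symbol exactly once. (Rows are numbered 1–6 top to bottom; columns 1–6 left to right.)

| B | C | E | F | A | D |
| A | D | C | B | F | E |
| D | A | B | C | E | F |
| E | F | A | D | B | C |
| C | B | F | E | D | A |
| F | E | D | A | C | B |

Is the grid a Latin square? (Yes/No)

Each row is a permutation of the 6 symbols, and so is each column.

Yes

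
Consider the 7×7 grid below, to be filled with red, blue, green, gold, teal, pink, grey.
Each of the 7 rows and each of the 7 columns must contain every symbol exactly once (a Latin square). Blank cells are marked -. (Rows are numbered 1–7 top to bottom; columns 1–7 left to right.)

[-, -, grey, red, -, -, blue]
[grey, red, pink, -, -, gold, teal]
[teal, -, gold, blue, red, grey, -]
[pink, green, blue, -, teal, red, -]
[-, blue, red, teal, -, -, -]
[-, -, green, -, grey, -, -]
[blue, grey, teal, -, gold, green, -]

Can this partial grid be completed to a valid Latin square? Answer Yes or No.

No row or column among the givens repeats a symbol, and propagating forced cells runs into no contradiction.
One valid completion exists (for instance, green gold grey red pink teal blue / grey red pink green blue gold teal / teal pink gold blue red grey green / pink green blue grey teal red gold / gold blue red teal green pink grey / red teal green gold grey blue pink / blue grey teal pink gold green red).

Yes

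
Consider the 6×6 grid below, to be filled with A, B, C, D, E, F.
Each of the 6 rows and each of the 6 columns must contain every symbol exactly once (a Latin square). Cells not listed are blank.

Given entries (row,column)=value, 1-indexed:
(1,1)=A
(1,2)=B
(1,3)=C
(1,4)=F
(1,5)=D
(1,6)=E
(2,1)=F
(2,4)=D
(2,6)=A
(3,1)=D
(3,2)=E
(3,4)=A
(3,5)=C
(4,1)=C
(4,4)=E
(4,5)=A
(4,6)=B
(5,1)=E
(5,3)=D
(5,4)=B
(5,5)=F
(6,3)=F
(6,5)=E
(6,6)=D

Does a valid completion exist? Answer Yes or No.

No

Row 4, column 3: row 4 together with column 3 already contain {A, B, C, D, E, F} — every symbol — so nothing can go there. The grid has no valid completion.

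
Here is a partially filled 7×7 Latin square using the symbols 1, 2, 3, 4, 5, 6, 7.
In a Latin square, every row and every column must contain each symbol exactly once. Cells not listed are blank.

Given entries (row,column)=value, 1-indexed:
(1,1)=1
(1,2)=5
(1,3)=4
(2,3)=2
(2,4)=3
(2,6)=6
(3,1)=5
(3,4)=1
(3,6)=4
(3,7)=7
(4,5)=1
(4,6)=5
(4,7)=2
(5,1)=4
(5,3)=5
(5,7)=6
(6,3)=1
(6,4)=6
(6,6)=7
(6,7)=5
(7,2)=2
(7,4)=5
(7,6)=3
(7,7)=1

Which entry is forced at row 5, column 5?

Row 1, column 6: row 1 has {1, 4, 5} and column 6 has {3, 4, 5, 6, 7}, leaving only 2.
Row 1, column 4: row 1 has {1, 2, 4, 5} and column 4 has {1, 3, 5, 6}, leaving only 7.
Row 1, column 7: row 1 has {1, 2, 4, 5, 7} and column 7 has {1, 2, 5, 6, 7}, leaving only 3.
Row 1, column 5: row 1 has {1, 2, 3, 4, 5, 7} and column 5 has {1}, leaving only 6.
Row 2, column 1: row 2 has {2, 3, 6} and column 1 has {1, 4, 5}, leaving only 7.
Row 2, column 7: row 2 has {2, 3, 6, 7} and column 7 has {1, 2, 3, 5, 6, 7}, leaving only 4.
Row 2, column 2: row 2 has {2, 3, 4, 6, 7} and column 2 has {2, 5}, leaving only 1.
Row 2, column 5: row 2 has {1, 2, 3, 4, 6, 7} and column 5 has {1, 6}, leaving only 5.
Row 4, column 4: row 4 has {1, 2, 5} and column 4 has {1, 3, 5, 6, 7}, leaving only 4.
Row 5, column 4: row 5 has {4, 5, 6} and column 4 has {1, 3, 4, 5, 6, 7}, leaving only 2.
Row 5, column 6: row 5 has {2, 4, 5, 6} and column 6 has {2, 3, 4, 5, 6, 7}, leaving only 1.
Row 7, column 1: row 7 has {1, 2, 3, 5} and column 1 has {1, 4, 5, 7}, leaving only 6.
Row 4, column 1: row 4 has {1, 2, 4, 5} and column 1 has {1, 4, 5, 6, 7}, leaving only 3.
Row 6, column 1: row 6 has {1, 5, 6, 7} and column 1 has {1, 3, 4, 5, 6, 7}, leaving only 2.
Row 7, column 3: row 7 has {1, 2, 3, 5, 6} and column 3 has {1, 2, 4, 5}, leaving only 7.
Row 4, column 3: row 4 has {1, 2, 3, 4, 5} and column 3 has {1, 2, 4, 5, 7}, leaving only 6.
Row 3, column 3: row 3 has {1, 4, 5, 7} and column 3 has {1, 2, 4, 5, 6, 7}, leaving only 3.
Row 3, column 2: row 3 has {1, 3, 4, 5, 7} and column 2 has {1, 2, 5}, leaving only 6.
Row 3, column 5: row 3 has {1, 3, 4, 5, 6, 7} and column 5 has {1, 5, 6}, leaving only 2.
Row 4, column 2: row 4 has {1, 2, 3, 4, 5, 6} and column 2 has {1, 2, 5, 6}, leaving only 7.
Row 5, column 2: row 5 has {1, 2, 4, 5, 6} and column 2 has {1, 2, 5, 6, 7}, leaving only 3.
Row 5 already has {1, 2, 3, 4, 5, 6} and column 5 already has {1, 2, 5, 6}, so row 5, column 5 must be 7.

7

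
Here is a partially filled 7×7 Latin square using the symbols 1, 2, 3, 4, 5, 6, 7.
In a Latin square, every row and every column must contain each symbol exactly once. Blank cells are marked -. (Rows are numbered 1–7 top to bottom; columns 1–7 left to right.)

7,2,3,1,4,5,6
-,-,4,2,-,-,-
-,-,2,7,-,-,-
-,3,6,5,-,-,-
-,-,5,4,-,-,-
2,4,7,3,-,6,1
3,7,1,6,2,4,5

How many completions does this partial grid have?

15

Row 2, column 1: eliminating its row and column leaves {1, 5, 6}.
Row 2, column 2: eliminating its row and column leaves {1, 5, 6}.
Row 2, column 5: eliminating its row and column leaves {1, 3, 5, 6, 7}.
Row 2, column 6: eliminating its row and column leaves {1, 3, 7}.
Row 2, column 7: eliminating its row and column leaves {3, 7}.
Row 3, column 1: eliminating its row and column leaves {1, 4, 5, 6}.
Row 3, column 2: eliminating its row and column leaves {1, 5, 6}.
Row 3, column 5: eliminating its row and column leaves {1, 3, 5, 6}.
Row 3, column 6: eliminating its row and column leaves {1, 3}.
Row 3, column 7: eliminating its row and column leaves {3, 4}.
Row 4, column 1: eliminating its row and column leaves {1, 4}.
Row 4, column 5: eliminating its row and column leaves {1, 7}.
Row 4, column 6: eliminating its row and column leaves {1, 2, 7}.
Row 4, column 7: eliminating its row and column leaves {2, 4, 7}.
Row 5, column 1: eliminating its row and column leaves {1, 6}.
Row 5, column 2: eliminating its row and column leaves {1, 6}.
Row 5, column 5: eliminating its row and column leaves {1, 3, 6, 7}.
Row 5, column 6: eliminating its row and column leaves {1, 2, 3, 7}.
Row 5, column 7: eliminating its row and column leaves {2, 3, 7}.
Row 6, column 5: eliminating its row and column leaves {5}.
Enumerating the assignments across these blanks that avoid any row or column repeat gives 15 completions.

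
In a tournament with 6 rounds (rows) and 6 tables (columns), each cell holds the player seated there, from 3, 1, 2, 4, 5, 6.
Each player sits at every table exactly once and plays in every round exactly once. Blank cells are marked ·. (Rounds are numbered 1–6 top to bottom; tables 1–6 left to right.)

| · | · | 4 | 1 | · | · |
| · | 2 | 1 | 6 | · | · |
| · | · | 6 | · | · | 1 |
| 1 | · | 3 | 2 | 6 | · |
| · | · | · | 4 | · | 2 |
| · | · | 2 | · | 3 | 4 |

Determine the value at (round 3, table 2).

5

Round 4, table 6: round 4 has {3, 1, 2, 6} and table 6 has {1, 2, 4}, leaving only 5.
Round 2, table 6: round 2 has {1, 2, 6} and table 6 has {1, 2, 4, 5}, leaving only 3.
Round 1, table 6: round 1 has {1, 4} and table 6 has {3, 1, 2, 4, 5}, leaving only 6.
Round 4, table 2: round 4 has {3, 1, 2, 5, 6} and table 2 has {2}, leaving only 4.
Round 5, table 3: round 5 has {2, 4} and table 3 has {3, 1, 2, 4, 6}, leaving only 5.
Round 5, table 5: round 5 has {2, 4, 5} and table 5 has {3, 6}, leaving only 1.
Round 6, table 4: round 6 has {3, 2, 4} and table 4 has {1, 2, 4, 6}, leaving only 5.
Round 3, table 4: round 3 has {1, 6} and table 4 has {1, 2, 4, 5, 6}, leaving only 3.
Round 3 already has {3, 1, 6} and table 2 already has {2, 4}, so round 3, table 2 must be 5.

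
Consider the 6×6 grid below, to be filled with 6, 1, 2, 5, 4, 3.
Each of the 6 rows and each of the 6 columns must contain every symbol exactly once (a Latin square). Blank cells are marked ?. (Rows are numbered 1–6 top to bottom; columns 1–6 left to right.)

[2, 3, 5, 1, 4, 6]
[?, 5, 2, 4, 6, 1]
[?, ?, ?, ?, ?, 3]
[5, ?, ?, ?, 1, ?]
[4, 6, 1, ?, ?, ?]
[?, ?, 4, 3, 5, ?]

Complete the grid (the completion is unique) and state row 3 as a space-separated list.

1 4 6 5 2 3

Row 3, column 3: row 3 has {3} and column 3 has {1, 2, 5, 4}, leaving only 6.
Row 3, column 1: row 3 has {6, 3} and column 1 has {2, 5, 4}, leaving only 1.
Row 3, column 5: row 3 has {6, 1, 3} and column 5 has {6, 1, 5, 4}, leaving only 2.
Row 3, column 2: row 3 has {6, 1, 2, 3} and column 2 has {6, 5, 3}, leaving only 4.
Row 3, column 4: row 3 has {6, 1, 2, 4, 3} and column 4 has {1, 4, 3}, leaving only 5.
So row 3 reads: 1 4 6 5 2 3.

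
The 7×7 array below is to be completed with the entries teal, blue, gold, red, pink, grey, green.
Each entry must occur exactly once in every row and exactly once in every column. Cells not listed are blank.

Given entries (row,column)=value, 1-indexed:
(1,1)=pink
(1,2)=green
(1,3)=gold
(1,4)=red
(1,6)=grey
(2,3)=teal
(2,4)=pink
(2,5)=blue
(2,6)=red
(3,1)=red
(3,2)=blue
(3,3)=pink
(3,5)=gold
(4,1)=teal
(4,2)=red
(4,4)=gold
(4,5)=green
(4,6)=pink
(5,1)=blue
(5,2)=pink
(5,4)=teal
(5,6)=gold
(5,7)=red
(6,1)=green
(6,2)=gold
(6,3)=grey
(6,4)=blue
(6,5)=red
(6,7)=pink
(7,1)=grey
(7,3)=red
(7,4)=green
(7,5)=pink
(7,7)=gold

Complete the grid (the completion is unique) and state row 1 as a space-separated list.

Row 1, column 5: row 1 has {gold, red, pink, grey, green} and column 5 has {blue, gold, red, pink, green}, leaving only teal.
Row 1, column 7: row 1 has {teal, gold, red, pink, grey, green} and column 7 has {gold, red, pink}, leaving only blue.
So row 1 reads: pink green gold red teal grey blue.

pink green gold red teal grey blue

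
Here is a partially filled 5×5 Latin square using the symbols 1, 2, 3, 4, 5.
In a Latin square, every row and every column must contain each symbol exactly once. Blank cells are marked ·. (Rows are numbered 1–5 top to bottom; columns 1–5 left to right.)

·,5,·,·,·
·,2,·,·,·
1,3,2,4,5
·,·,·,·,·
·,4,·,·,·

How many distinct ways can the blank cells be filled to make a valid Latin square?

56

Row 1, column 1: eliminating its row and column leaves {2, 3, 4}.
Row 1, column 3: eliminating its row and column leaves {1, 3, 4}.
Row 1, column 4: eliminating its row and column leaves {1, 2, 3}.
Row 1, column 5: eliminating its row and column leaves {1, 2, 3, 4}.
Row 2, column 1: eliminating its row and column leaves {3, 4, 5}.
Row 2, column 3: eliminating its row and column leaves {1, 3, 4, 5}.
Row 2, column 4: eliminating its row and column leaves {1, 3, 5}.
Row 2, column 5: eliminating its row and column leaves {1, 3, 4}.
Row 4, column 1: eliminating its row and column leaves {2, 3, 4, 5}.
Row 4, column 2: eliminating its row and column leaves {1}.
Row 4, column 3: eliminating its row and column leaves {1, 3, 4, 5}.
Row 4, column 4: eliminating its row and column leaves {1, 2, 3, 5}.
Row 4, column 5: eliminating its row and column leaves {1, 2, 3, 4}.
Row 5, column 1: eliminating its row and column leaves {2, 3, 5}.
Row 5, column 3: eliminating its row and column leaves {1, 3, 5}.
Row 5, column 4: eliminating its row and column leaves {1, 2, 3, 5}.
Row 5, column 5: eliminating its row and column leaves {1, 2, 3}.
Enumerating the assignments across these blanks that avoid any row or column repeat gives 56 completions.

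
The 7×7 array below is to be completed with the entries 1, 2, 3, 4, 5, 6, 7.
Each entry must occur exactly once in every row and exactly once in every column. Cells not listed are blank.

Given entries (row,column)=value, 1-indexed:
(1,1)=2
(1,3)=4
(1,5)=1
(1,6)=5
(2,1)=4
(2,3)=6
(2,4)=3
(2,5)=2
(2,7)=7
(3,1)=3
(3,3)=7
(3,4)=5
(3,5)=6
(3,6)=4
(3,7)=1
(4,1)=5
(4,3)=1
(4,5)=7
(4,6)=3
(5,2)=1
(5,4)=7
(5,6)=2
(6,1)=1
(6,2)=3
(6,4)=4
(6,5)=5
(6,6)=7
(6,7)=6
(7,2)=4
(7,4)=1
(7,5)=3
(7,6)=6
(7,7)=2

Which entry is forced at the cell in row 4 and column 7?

4

Row 4 already has {1, 3, 5, 7} and column 7 already has {1, 2, 6, 7}, so row 4, column 7 must be 4.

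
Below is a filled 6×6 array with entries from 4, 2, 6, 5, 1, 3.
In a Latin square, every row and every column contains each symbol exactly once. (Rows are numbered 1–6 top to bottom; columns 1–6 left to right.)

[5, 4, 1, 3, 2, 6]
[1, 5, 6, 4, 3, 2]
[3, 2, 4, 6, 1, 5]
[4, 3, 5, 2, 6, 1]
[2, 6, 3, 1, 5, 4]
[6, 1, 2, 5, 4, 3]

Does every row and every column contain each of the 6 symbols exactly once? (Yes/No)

Each row is a permutation of the 6 symbols, and so is each column.

Yes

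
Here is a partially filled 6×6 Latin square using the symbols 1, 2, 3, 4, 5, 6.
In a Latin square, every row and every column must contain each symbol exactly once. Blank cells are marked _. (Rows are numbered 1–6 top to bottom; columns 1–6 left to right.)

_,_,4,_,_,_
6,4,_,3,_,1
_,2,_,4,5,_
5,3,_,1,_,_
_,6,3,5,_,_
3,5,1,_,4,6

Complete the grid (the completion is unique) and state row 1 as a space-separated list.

2 1 4 6 3 5

Row 1, column 2: row 1 has {4} and column 2 has {2, 3, 4, 5, 6}, leaving only 1.
Row 1, column 1: row 1 has {1, 4} and column 1 has {3, 5, 6}, leaving only 2.
Row 1, column 4: row 1 has {1, 2, 4} and column 4 has {1, 3, 4, 5}, leaving only 6.
Row 1, column 5: row 1 has {1, 2, 4, 6} and column 5 has {4, 5}, leaving only 3.
Row 1, column 6: row 1 has {1, 2, 3, 4, 6} and column 6 has {1, 6}, leaving only 5.
So row 1 reads: 2 1 4 6 3 5.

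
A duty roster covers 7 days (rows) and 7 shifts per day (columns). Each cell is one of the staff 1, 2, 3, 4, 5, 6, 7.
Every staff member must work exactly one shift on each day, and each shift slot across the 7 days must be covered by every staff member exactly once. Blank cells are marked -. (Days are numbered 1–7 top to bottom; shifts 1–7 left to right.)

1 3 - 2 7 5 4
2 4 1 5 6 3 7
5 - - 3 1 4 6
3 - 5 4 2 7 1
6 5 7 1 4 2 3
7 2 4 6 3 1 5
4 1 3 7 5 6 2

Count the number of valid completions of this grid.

Day 1, shift 3: eliminating its day and shift leaves {6}.
Day 3, shift 2: eliminating its day and shift leaves {7}.
Day 3, shift 3: eliminating its day and shift leaves {2}.
Day 4, shift 2: eliminating its day and shift leaves {6}.
Only one assignment across all blanks avoids any day or shift repeat, giving 1 completion.

1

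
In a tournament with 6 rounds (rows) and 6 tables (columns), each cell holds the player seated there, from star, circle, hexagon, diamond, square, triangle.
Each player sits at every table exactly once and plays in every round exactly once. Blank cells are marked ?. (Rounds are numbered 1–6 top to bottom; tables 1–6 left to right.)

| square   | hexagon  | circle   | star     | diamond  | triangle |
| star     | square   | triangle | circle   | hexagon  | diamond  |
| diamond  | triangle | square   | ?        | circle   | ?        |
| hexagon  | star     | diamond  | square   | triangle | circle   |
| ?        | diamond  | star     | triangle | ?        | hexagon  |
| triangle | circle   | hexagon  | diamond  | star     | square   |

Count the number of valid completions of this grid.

Round 3, table 4: eliminating its round and table leaves {hexagon}.
Round 3, table 6: eliminating its round and table leaves {star}.
Round 5, table 1: eliminating its round and table leaves {circle}.
Round 5, table 5: eliminating its round and table leaves {square}.
Only one assignment across all blanks avoids any round or table repeat, giving 1 completion.

1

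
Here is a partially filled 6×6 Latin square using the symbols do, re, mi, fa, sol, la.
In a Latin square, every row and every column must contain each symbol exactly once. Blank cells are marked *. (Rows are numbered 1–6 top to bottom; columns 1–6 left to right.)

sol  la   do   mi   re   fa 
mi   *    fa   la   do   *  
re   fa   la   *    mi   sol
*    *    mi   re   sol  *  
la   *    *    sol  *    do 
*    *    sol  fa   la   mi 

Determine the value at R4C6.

Row 4 already has {re, mi, sol} and column 6 already has {do, mi, fa, sol}, so row 4, column 6 must be la.

la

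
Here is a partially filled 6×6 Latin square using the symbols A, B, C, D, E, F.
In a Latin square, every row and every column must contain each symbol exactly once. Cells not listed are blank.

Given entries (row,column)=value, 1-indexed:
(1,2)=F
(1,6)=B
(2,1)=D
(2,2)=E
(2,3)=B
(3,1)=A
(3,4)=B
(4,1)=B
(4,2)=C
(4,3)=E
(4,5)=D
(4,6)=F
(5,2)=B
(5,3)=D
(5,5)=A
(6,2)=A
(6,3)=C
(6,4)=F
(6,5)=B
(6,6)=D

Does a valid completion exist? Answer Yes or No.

Yes

No row or column among the givens repeats a symbol, and propagating forced cells runs into no contradiction.
One valid completion exists (for instance, C F A D E B / D E B C F A / A D F B C E / B C E A D F / F B D E A C / E A C F B D).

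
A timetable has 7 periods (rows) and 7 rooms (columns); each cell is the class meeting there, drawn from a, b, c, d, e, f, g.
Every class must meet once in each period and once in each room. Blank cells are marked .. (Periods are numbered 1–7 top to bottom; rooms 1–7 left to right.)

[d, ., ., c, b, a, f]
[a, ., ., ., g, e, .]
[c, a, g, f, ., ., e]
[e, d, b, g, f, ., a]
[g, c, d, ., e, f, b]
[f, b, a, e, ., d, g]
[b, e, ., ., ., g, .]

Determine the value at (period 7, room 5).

a

Period 1, room 2: period 1 has {a, b, c, d, f} and room 2 has {a, b, c, d, e}, leaving only g.
Period 1, room 3: period 1 has {a, b, c, d, f, g} and room 3 has {a, b, d, g}, leaving only e.
Period 2, room 2: period 2 has {a, e, g} and room 2 has {a, b, c, d, e, g}, leaving only f.
Period 2, room 3: period 2 has {a, e, f, g} and room 3 has {a, b, d, e, g}, leaving only c.
Period 2, room 7: period 2 has {a, c, e, f, g} and room 7 has {a, b, e, f, g}, leaving only d.
Period 2, room 4: period 2 has {a, c, d, e, f, g} and room 4 has {c, e, f, g}, leaving only b.
Period 3, room 5: period 3 has {a, c, e, f, g} and room 5 has {b, e, f, g}, leaving only d.
Period 3, room 6: period 3 has {a, c, d, e, f, g} and room 6 has {a, d, e, f, g}, leaving only b.
Period 4, room 6: period 4 has {a, b, d, e, f, g} and room 6 has {a, b, d, e, f, g}, leaving only c.
Period 5, room 4: period 5 has {b, c, d, e, f, g} and room 4 has {b, c, e, f, g}, leaving only a.
Period 6, room 5: period 6 has {a, b, d, e, f, g} and room 5 has {b, d, e, f, g}, leaving only c.
Period 7 already has {b, e, g} and room 5 already has {b, c, d, e, f, g}, so period 7, room 5 must be a.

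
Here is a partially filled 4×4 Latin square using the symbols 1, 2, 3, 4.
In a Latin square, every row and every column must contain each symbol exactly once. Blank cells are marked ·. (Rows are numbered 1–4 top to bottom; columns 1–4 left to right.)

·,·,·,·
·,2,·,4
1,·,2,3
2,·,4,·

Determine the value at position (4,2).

Row 2, column 1: row 2 has {2, 4} and column 1 has {1, 2}, leaving only 3.
Row 1, column 1: row 1 has {} and column 1 has {1, 2, 3}, leaving only 4.
Row 2, column 3: row 2 has {2, 3, 4} and column 3 has {2, 4}, leaving only 1.
Row 1, column 3: row 1 has {4} and column 3 has {1, 2, 4}, leaving only 3.
Row 1, column 2: row 1 has {3, 4} and column 2 has {2}, leaving only 1.
Row 4 already has {2, 4} and column 2 already has {1, 2}, so row 4, column 2 must be 3.

3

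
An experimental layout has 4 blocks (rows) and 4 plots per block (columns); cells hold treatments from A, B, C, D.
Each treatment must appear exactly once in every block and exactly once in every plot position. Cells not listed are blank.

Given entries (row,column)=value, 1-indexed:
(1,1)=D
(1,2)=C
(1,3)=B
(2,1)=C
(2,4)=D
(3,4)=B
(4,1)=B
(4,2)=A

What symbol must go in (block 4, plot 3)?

D

Block 1, plot 4: block 1 has {B, C, D} and plot 4 has {B, D}, leaving only A.
Block 2, plot 2: block 2 has {C, D} and plot 2 has {A, C}, leaving only B.
Block 2, plot 3: block 2 has {B, C, D} and plot 3 has {B}, leaving only A.
Block 3, plot 1: block 3 has {B} and plot 1 has {B, C, D}, leaving only A.
Block 3, plot 2: block 3 has {A, B} and plot 2 has {A, B, C}, leaving only D.
Block 3, plot 3: block 3 has {A, B, D} and plot 3 has {A, B}, leaving only C.
Block 4 already has {A, B} and plot 3 already has {A, B, C}, so block 4, plot 3 must be D.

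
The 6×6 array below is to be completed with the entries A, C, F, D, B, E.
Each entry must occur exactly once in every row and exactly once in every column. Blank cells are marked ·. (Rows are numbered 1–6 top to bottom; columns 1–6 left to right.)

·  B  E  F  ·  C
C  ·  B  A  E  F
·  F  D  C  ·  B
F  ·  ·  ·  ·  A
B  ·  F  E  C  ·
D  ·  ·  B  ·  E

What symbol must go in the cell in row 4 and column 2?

E

Row 1, column 1: row 1 has {C, F, B, E} and column 1 has {C, F, D, B}, leaving only A.
Row 1, column 5: row 1 has {A, C, F, B, E} and column 5 has {C, E}, leaving only D.
Row 2, column 2: row 2 has {A, C, F, B, E} and column 2 has {F, B}, leaving only D.
Row 3, column 1: row 3 has {C, F, D, B} and column 1 has {A, C, F, D, B}, leaving only E.
Row 3, column 5: row 3 has {C, F, D, B, E} and column 5 has {C, D, E}, leaving only A.
Row 4, column 3: row 4 has {A, F} and column 3 has {F, D, B, E}, leaving only C.
Row 4 already has {A, C, F} and column 2 already has {F, D, B}, so row 4, column 2 must be E.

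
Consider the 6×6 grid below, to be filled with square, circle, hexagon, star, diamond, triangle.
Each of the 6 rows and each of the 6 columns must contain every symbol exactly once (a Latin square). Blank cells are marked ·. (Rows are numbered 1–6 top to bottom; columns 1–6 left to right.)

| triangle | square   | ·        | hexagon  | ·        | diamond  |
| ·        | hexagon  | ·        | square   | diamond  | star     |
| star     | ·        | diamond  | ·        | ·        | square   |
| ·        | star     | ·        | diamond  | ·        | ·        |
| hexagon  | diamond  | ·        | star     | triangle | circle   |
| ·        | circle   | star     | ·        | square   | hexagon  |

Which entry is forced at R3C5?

hexagon

Row 1, column 3: row 1 has {square, hexagon, diamond, triangle} and column 3 has {star, diamond}, leaving only circle.
Row 1, column 5: row 1 has {square, circle, hexagon, diamond, triangle} and column 5 has {square, diamond, triangle}, leaving only star.
Row 2, column 1: row 2 has {square, hexagon, star, diamond} and column 1 has {hexagon, star, triangle}, leaving only circle.
Row 2, column 3: row 2 has {square, circle, hexagon, star, diamond} and column 3 has {circle, star, diamond}, leaving only triangle.
Row 3, column 2: row 3 has {square, star, diamond} and column 2 has {square, circle, hexagon, star, diamond}, leaving only triangle.
Row 3, column 4: row 3 has {square, star, diamond, triangle} and column 4 has {square, hexagon, star, diamond}, leaving only circle.
Row 3 already has {square, circle, star, diamond, triangle} and column 5 already has {square, star, diamond, triangle}, so row 3, column 5 must be hexagon.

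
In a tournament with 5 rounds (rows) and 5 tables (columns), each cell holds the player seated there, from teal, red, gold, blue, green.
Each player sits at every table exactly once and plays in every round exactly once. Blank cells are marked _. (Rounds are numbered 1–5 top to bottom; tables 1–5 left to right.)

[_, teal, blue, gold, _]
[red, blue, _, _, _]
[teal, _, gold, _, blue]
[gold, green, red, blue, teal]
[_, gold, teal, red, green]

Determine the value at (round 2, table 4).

Round 1, table 1: round 1 has {teal, gold, blue} and table 1 has {teal, red, gold}, leaving only green.
Round 1, table 5: round 1 has {teal, gold, blue, green} and table 5 has {teal, blue, green}, leaving only red.
Round 2, table 3: round 2 has {red, blue} and table 3 has {teal, red, gold, blue}, leaving only green.
Round 2 already has {red, blue, green} and table 4 already has {red, gold, blue}, so round 2, table 4 must be teal.

teal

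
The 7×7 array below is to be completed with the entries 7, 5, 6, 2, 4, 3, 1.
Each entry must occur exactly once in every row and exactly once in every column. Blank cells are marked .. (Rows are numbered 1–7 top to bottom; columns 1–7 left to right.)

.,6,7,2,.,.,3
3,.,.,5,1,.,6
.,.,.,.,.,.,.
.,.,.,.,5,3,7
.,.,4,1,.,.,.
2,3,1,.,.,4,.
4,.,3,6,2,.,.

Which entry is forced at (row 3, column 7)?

Row 1, column 5: row 1 has {7, 6, 2, 3} and column 5 has {5, 2, 1}, leaving only 4.
Row 2, column 3: row 2 has {5, 6, 3, 1} and column 3 has {7, 4, 3, 1}, leaving only 2.
Row 2, column 6: row 2 has {5, 6, 2, 3, 1} and column 6 has {4, 3}, leaving only 7.
Row 2, column 2: row 2 has {7, 5, 6, 2, 3, 1} and column 2 has {6, 3}, leaving only 4.
Row 4, column 3: row 4 has {7, 5, 3} and column 3 has {7, 2, 4, 3, 1}, leaving only 6.
Row 3, column 3: row 3 has {} and column 3 has {7, 6, 2, 4, 3, 1}, leaving only 5.
Row 4, column 1: row 4 has {7, 5, 6, 3} and column 1 has {2, 4, 3}, leaving only 1.
Row 1, column 1: row 1 has {7, 6, 2, 4, 3} and column 1 has {2, 4, 3, 1}, leaving only 5.
Row 1, column 6: row 1 has {7, 5, 6, 2, 4, 3} and column 6 has {7, 4, 3}, leaving only 1.
Row 4, column 2: row 4 has {7, 5, 6, 3, 1} and column 2 has {6, 4, 3}, leaving only 2.
Row 4, column 4: row 4 has {7, 5, 6, 2, 3, 1} and column 4 has {5, 6, 2, 1}, leaving only 4.
Row 6, column 4: row 6 has {2, 4, 3, 1} and column 4 has {5, 6, 2, 4, 1}, leaving only 7.
Row 3, column 4: row 3 has {5} and column 4 has {7, 5, 6, 2, 4, 1}, leaving only 3.
Row 6, column 5: row 6 has {7, 2, 4, 3, 1} and column 5 has {5, 2, 4, 1}, leaving only 6.
Row 3, column 5: row 3 has {5, 3} and column 5 has {5, 6, 2, 4, 1}, leaving only 7.
Row 3, column 1: row 3 has {7, 5, 3} and column 1 has {5, 2, 4, 3, 1}, leaving only 6.
Row 3, column 2: row 3 has {7, 5, 6, 3} and column 2 has {6, 2, 4, 3}, leaving only 1.
Row 3, column 6: row 3 has {7, 5, 6, 3, 1} and column 6 has {7, 4, 3, 1}, leaving only 2.
Row 3 already has {7, 5, 6, 2, 3, 1} and column 7 already has {7, 6, 3}, so row 3, column 7 must be 4.

4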